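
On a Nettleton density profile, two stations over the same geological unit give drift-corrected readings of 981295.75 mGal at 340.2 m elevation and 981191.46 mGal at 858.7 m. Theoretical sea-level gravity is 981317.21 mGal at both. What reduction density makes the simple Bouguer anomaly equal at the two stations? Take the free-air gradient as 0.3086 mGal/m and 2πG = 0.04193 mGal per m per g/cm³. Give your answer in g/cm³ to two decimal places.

Δg_obs = 981191.46 − 981295.75 = -104.29 mGal over Δh = 858.7 − 340.2 = 518.5 m
Equal Bouguer anomalies ⇒ Δg_obs + (0.3086 − 0.04193ρ)·Δh = 0
0.3086 − 0.04193ρ = −Δg_obs/Δh = 0.20114
ρ = (0.3086 − 0.20114) / 0.04193 = 2.56 g/cm³

2.56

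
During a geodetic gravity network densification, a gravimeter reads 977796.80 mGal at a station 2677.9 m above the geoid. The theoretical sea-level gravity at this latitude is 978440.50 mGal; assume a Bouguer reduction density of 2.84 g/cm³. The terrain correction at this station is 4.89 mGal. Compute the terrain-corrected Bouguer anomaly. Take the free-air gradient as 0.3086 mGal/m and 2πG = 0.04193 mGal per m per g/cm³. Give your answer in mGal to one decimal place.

-131.3

Free-air correction = 0.3086 × 2677.9 = 826.40 mGal
Free-air anomaly = 977796.80 − 978440.50 + (826.40) = 182.70 mGal
Bouguer slab correction = 0.04193 × 2.84 × 2677.9 = 318.89 mGal
Simple Bouguer anomaly = 182.70 − (318.89) = -136.19 mGal
Complete Bouguer anomaly = -136.19 + 4.89 = -131.30 mGal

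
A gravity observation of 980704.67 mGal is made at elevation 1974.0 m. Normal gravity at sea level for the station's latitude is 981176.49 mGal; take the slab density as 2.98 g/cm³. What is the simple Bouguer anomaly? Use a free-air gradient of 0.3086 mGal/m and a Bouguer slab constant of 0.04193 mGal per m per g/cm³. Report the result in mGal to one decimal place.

Free-air correction = 0.3086 × 1974.0 = 609.18 mGal
Free-air anomaly = 980704.67 − 981176.49 + (609.18) = 137.36 mGal
Bouguer slab correction = 0.04193 × 2.98 × 1974.0 = 246.65 mGal
Simple Bouguer anomaly = 137.36 − (246.65) = -109.29 mGal

-109.3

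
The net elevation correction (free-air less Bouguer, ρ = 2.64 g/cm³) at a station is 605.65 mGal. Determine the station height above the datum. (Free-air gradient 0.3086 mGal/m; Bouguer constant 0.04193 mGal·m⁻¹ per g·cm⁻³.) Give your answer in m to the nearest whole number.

Combined gradient = 0.3086 − 0.04193 × 2.64 = 0.1979048 mGal/m
h = 605.65 / 0.1979048 = 3060.31 m

3060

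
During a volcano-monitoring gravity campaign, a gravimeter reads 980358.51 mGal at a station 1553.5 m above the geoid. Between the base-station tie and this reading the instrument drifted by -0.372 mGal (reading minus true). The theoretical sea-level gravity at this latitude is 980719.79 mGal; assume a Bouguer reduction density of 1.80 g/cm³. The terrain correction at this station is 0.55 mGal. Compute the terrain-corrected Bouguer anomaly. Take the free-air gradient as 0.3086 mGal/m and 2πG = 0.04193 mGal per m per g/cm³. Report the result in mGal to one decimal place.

1.8

Drift-corrected reading = 980358.51 − (-0.372) = 980358.882 mGal
Free-air correction = 0.3086 × 1553.5 = 479.41 mGal
Free-air anomaly = 980358.882 − 980719.79 + (479.41) = 118.502 mGal
Bouguer slab correction = 0.04193 × 1.80 × 1553.5 = 117.25 mGal
Simple Bouguer anomaly = 118.502 − (117.25) = 1.252 mGal
Complete Bouguer anomaly = 1.252 + 0.55 = 1.802 mGal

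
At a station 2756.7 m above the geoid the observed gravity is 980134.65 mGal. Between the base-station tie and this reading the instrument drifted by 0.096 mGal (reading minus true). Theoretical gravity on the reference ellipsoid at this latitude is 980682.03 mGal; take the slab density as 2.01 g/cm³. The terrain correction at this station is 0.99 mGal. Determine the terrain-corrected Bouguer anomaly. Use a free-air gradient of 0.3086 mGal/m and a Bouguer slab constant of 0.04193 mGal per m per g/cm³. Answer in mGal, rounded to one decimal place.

Drift-corrected reading = 980134.65 − (0.096) = 980134.554 mGal
Free-air correction = 0.3086 × 2756.7 = 850.72 mGal
Free-air anomaly = 980134.554 − 980682.03 + (850.72) = 303.244 mGal
Bouguer slab correction = 0.04193 × 2.01 × 2756.7 = 232.33 mGal
Simple Bouguer anomaly = 303.244 − (232.33) = 70.914 mGal
Complete Bouguer anomaly = 70.914 + 0.99 = 71.904 mGal

71.9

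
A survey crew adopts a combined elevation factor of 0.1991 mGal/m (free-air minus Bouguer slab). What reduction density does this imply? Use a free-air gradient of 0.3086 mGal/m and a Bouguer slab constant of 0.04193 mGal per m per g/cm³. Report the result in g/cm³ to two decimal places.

2.61

0.1991 = 0.3086 − 0.04193 × ρ
ρ = (0.3086 − 0.1991) / 0.04193 = 2.61 g/cm³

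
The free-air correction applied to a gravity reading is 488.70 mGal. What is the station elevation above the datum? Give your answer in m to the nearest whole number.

h = 488.70 / 0.3086 = 1583.60 m

1584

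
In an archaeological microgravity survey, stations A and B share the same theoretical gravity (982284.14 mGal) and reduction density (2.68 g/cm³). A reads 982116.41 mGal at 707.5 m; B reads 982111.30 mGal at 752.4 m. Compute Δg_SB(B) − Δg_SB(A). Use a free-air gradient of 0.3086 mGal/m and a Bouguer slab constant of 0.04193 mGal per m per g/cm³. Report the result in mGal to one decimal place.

3.7

Δg_SB(A) = 982116.41 − 982284.14 + 0.3086×707.5 − 0.04193×2.68×707.5 = -28.90 mGal
Δg_SB(B) = 982111.30 − 982284.14 + 0.3086×752.4 − 0.04193×2.68×752.4 = -25.20 mGal
Difference = -25.20 − (-28.90) = 3.70 mGal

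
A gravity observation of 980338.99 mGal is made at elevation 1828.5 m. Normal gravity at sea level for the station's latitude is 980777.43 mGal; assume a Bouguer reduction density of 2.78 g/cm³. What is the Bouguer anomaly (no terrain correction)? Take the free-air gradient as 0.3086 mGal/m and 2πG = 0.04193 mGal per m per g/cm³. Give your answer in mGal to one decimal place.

-87.3

Free-air correction = 0.3086 × 1828.5 = 564.28 mGal
Free-air anomaly = 980338.99 − 980777.43 + (564.28) = 125.84 mGal
Bouguer slab correction = 0.04193 × 2.78 × 1828.5 = 213.14 mGal
Simple Bouguer anomaly = 125.84 − (213.14) = -87.30 mGal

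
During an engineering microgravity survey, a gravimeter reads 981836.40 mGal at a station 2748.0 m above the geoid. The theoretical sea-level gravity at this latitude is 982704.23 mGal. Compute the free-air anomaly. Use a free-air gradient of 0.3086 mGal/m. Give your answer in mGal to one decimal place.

Free-air correction = 0.3086 × 2748.0 = 848.03 mGal
Free-air anomaly = 981836.40 − 982704.23 + (848.03) = -19.80 mGal

-19.8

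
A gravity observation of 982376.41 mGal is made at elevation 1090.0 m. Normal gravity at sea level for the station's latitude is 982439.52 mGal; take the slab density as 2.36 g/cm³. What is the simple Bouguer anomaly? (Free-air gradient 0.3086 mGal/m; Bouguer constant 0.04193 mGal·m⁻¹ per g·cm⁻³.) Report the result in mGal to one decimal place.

165.4

Free-air correction = 0.3086 × 1090.0 = 336.37 mGal
Free-air anomaly = 982376.41 − 982439.52 + (336.37) = 273.26 mGal
Bouguer slab correction = 0.04193 × 2.36 × 1090.0 = 107.86 mGal
Simple Bouguer anomaly = 273.26 − (107.86) = 165.40 mGal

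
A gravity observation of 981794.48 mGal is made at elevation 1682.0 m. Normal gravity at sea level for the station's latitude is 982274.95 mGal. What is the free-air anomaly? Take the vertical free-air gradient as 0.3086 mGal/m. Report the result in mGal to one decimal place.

Free-air correction = 0.3086 × 1682.0 = 519.07 mGal
Free-air anomaly = 981794.48 − 982274.95 + (519.07) = 38.60 mGal

38.6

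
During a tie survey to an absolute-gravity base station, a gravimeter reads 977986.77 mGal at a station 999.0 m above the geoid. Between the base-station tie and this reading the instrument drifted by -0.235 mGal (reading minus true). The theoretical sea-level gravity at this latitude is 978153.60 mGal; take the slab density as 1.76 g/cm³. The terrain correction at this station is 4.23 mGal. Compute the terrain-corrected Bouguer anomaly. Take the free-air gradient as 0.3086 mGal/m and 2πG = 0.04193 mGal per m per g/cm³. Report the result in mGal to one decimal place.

Drift-corrected reading = 977986.77 − (-0.235) = 977987.005 mGal
Free-air correction = 0.3086 × 999.0 = 308.29 mGal
Free-air anomaly = 977987.005 − 978153.60 + (308.29) = 141.695 mGal
Bouguer slab correction = 0.04193 × 1.76 × 999.0 = 73.72 mGal
Simple Bouguer anomaly = 141.695 − (73.72) = 67.975 mGal
Complete Bouguer anomaly = 67.975 + 4.23 = 72.205 mGal

72.2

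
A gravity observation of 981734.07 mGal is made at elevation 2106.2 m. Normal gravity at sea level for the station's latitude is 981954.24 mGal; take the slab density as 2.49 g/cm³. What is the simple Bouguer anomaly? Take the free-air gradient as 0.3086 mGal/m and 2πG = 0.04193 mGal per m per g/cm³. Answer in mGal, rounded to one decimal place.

209.9

Free-air correction = 0.3086 × 2106.2 = 649.97 mGal
Free-air anomaly = 981734.07 − 981954.24 + (649.97) = 429.80 mGal
Bouguer slab correction = 0.04193 × 2.49 × 2106.2 = 219.90 mGal
Simple Bouguer anomaly = 429.80 − (219.90) = 209.90 mGal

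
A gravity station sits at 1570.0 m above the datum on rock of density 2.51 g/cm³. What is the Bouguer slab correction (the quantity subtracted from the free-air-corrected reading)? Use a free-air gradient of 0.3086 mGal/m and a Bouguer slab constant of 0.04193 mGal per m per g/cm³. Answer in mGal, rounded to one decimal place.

165.2

Bouguer slab correction = 0.04193 × 2.51 × 1570.0 = 165.2 mGal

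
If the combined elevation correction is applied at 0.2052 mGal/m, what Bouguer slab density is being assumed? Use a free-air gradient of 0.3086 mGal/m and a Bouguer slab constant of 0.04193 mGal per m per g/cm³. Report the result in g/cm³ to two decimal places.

2.47

0.2052 = 0.3086 − 0.04193 × ρ
ρ = (0.3086 − 0.2052) / 0.04193 = 2.47 g/cm³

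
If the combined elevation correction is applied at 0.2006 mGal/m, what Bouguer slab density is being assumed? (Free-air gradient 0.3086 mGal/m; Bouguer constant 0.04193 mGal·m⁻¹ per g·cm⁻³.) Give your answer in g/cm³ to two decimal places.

2.58

0.2006 = 0.3086 − 0.04193 × ρ
ρ = (0.3086 − 0.2006) / 0.04193 = 2.58 g/cm³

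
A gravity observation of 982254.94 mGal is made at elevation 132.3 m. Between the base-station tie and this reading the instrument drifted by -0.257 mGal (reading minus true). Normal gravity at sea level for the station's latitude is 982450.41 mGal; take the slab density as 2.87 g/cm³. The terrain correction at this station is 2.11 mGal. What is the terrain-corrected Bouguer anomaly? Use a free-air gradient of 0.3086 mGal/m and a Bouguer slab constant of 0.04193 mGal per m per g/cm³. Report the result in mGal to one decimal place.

Drift-corrected reading = 982254.94 − (-0.257) = 982255.197 mGal
Free-air correction = 0.3086 × 132.3 = 40.83 mGal
Free-air anomaly = 982255.197 − 982450.41 + (40.83) = -154.383 mGal
Bouguer slab correction = 0.04193 × 2.87 × 132.3 = 15.92 mGal
Simple Bouguer anomaly = -154.383 − (15.92) = -170.303 mGal
Complete Bouguer anomaly = -170.303 + 2.11 = -168.193 mGal

-168.2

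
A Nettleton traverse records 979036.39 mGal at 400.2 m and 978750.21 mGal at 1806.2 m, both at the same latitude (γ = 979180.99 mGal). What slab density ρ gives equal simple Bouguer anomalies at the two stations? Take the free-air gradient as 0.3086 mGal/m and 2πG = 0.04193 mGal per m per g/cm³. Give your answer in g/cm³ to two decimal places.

Δg_obs = 978750.21 − 979036.39 = -286.18 mGal over Δh = 1806.2 − 400.2 = 1406.0 m
Equal Bouguer anomalies ⇒ Δg_obs + (0.3086 − 0.04193ρ)·Δh = 0
0.3086 − 0.04193ρ = −Δg_obs/Δh = 0.20354
ρ = (0.3086 − 0.20354) / 0.04193 = 2.51 g/cm³

2.51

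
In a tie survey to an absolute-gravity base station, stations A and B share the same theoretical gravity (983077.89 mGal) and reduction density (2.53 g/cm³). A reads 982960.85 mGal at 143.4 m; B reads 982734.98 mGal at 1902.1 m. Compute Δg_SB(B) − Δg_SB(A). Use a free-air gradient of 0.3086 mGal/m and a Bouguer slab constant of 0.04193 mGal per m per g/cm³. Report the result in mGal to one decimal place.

130.3

Δg_SB(A) = 982960.85 − 983077.89 + 0.3086×143.4 − 0.04193×2.53×143.4 = -88.00 mGal
Δg_SB(B) = 982734.98 − 983077.89 + 0.3086×1902.1 − 0.04193×2.53×1902.1 = 42.30 mGal
Difference = 42.30 − (-88.00) = 130.30 mGal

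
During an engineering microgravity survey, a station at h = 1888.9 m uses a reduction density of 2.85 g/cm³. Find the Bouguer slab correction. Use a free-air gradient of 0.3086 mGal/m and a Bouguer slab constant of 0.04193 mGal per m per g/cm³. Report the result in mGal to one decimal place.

Bouguer slab correction = 0.04193 × 2.85 × 1888.9 = 225.7 mGal

225.7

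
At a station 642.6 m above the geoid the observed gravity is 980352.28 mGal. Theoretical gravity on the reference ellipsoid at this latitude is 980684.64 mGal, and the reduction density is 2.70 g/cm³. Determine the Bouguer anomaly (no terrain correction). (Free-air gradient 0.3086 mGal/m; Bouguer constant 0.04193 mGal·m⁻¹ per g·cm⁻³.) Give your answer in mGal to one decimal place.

-206.8

Free-air correction = 0.3086 × 642.6 = 198.31 mGal
Free-air anomaly = 980352.28 − 980684.64 + (198.31) = -134.05 mGal
Bouguer slab correction = 0.04193 × 2.70 × 642.6 = 72.75 mGal
Simple Bouguer anomaly = -134.05 − (72.75) = -206.80 mGal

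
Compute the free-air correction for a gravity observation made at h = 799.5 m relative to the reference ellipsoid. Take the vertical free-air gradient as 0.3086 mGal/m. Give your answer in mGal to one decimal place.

246.7

Free-air correction = 0.3086 × 799.5 = 246.7 mGal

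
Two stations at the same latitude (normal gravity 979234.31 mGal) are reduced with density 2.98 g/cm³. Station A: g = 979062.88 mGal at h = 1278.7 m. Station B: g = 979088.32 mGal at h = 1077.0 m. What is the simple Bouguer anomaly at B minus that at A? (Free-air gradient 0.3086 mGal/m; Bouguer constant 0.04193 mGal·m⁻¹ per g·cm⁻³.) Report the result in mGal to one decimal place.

Δg_SB(A) = 979062.88 − 979234.31 + 0.3086×1278.7 − 0.04193×2.98×1278.7 = 63.40 mGal
Δg_SB(B) = 979088.32 − 979234.31 + 0.3086×1077.0 − 0.04193×2.98×1077.0 = 51.80 mGal
Difference = 51.80 − (63.40) = -11.60 mGal

-11.6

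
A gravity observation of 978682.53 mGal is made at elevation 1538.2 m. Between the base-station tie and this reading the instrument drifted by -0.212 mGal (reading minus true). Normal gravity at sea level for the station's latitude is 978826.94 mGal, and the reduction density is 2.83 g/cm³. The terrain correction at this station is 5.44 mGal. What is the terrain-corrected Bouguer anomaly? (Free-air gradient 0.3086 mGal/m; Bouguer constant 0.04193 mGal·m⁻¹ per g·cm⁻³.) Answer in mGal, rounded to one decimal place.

153.4

Drift-corrected reading = 978682.53 − (-0.212) = 978682.742 mGal
Free-air correction = 0.3086 × 1538.2 = 474.69 mGal
Free-air anomaly = 978682.742 − 978826.94 + (474.69) = 330.492 mGal
Bouguer slab correction = 0.04193 × 2.83 × 1538.2 = 182.53 mGal
Simple Bouguer anomaly = 330.492 − (182.53) = 147.962 mGal
Complete Bouguer anomaly = 147.962 + 5.44 = 153.402 mGal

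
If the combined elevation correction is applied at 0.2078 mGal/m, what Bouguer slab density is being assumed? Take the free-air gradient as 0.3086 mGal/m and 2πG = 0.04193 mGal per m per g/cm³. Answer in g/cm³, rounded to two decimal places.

0.2078 = 0.3086 − 0.04193 × ρ
ρ = (0.3086 − 0.2078) / 0.04193 = 2.40 g/cm³

2.40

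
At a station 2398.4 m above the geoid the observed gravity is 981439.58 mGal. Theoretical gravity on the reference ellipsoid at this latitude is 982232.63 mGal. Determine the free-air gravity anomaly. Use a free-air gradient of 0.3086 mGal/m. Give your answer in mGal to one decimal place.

-52.9

Free-air correction = 0.3086 × 2398.4 = 740.15 mGal
Free-air anomaly = 981439.58 − 982232.63 + (740.15) = -52.90 mGal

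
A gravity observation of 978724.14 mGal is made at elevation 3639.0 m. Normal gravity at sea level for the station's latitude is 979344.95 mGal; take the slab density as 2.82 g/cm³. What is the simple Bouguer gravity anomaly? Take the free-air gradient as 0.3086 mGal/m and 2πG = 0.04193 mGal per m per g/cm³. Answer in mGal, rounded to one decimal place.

71.9

Free-air correction = 0.3086 × 3639.0 = 1123.00 mGal
Free-air anomaly = 978724.14 − 979344.95 + (1123.00) = 502.19 mGal
Bouguer slab correction = 0.04193 × 2.82 × 3639.0 = 430.28 mGal
Simple Bouguer anomaly = 502.19 − (430.28) = 71.91 mGal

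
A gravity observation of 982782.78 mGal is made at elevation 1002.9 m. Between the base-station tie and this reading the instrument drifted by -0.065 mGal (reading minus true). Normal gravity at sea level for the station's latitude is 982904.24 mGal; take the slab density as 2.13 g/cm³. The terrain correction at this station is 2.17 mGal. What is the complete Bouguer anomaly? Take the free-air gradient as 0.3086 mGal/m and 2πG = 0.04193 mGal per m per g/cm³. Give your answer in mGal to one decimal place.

100.7

Drift-corrected reading = 982782.78 − (-0.065) = 982782.845 mGal
Free-air correction = 0.3086 × 1002.9 = 309.49 mGal
Free-air anomaly = 982782.845 − 982904.24 + (309.49) = 188.095 mGal
Bouguer slab correction = 0.04193 × 2.13 × 1002.9 = 89.57 mGal
Simple Bouguer anomaly = 188.095 − (89.57) = 98.525 mGal
Complete Bouguer anomaly = 98.525 + 2.17 = 100.695 mGal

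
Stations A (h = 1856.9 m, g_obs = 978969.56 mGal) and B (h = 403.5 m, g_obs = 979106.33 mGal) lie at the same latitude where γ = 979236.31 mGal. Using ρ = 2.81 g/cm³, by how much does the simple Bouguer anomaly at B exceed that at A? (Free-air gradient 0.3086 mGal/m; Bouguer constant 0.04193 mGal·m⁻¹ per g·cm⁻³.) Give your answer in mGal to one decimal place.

Δg_SB(A) = 978969.56 − 979236.31 + 0.3086×1856.9 − 0.04193×2.81×1856.9 = 87.50 mGal
Δg_SB(B) = 979106.33 − 979236.31 + 0.3086×403.5 − 0.04193×2.81×403.5 = -53.00 mGal
Difference = -53.00 − (87.50) = -140.50 mGal

-140.5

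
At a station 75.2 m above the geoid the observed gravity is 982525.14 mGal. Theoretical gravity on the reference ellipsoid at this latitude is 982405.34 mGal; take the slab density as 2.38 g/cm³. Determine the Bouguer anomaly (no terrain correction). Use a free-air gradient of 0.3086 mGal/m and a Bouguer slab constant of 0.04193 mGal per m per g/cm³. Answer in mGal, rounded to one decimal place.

135.5

Free-air correction = 0.3086 × 75.2 = 23.21 mGal
Free-air anomaly = 982525.14 − 982405.34 + (23.21) = 143.01 mGal
Bouguer slab correction = 0.04193 × 2.38 × 75.2 = 7.50 mGal
Simple Bouguer anomaly = 143.01 − (7.50) = 135.51 mGal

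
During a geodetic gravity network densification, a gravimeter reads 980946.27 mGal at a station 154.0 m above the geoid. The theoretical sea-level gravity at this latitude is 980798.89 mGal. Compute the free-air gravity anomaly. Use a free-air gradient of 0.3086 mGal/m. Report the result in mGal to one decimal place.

194.9

Free-air correction = 0.3086 × 154.0 = 47.52 mGal
Free-air anomaly = 980946.27 − 980798.89 + (47.52) = 194.90 mGal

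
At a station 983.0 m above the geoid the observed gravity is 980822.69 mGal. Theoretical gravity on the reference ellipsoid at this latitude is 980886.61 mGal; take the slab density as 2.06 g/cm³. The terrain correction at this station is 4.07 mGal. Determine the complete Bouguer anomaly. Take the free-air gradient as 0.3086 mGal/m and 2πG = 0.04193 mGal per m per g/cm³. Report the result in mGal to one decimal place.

158.6

Free-air correction = 0.3086 × 983.0 = 303.35 mGal
Free-air anomaly = 980822.69 − 980886.61 + (303.35) = 239.43 mGal
Bouguer slab correction = 0.04193 × 2.06 × 983.0 = 84.91 mGal
Simple Bouguer anomaly = 239.43 − (84.91) = 154.52 mGal
Complete Bouguer anomaly = 154.52 + 4.07 = 158.59 mGal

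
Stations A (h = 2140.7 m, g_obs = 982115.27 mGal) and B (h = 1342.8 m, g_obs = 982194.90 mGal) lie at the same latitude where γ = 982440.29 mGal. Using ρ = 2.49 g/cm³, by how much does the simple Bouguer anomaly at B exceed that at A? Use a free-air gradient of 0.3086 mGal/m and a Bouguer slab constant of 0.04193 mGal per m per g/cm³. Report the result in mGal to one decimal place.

Δg_SB(A) = 982115.27 − 982440.29 + 0.3086×2140.7 − 0.04193×2.49×2140.7 = 112.10 mGal
Δg_SB(B) = 982194.90 − 982440.29 + 0.3086×1342.8 − 0.04193×2.49×1342.8 = 28.80 mGal
Difference = 28.80 − (112.10) = -83.30 mGal

-83.3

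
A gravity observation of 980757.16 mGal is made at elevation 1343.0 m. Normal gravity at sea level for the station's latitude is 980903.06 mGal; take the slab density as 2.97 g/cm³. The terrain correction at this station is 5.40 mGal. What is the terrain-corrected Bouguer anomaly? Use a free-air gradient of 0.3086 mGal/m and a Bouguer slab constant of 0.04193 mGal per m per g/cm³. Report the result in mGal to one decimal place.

Free-air correction = 0.3086 × 1343.0 = 414.45 mGal
Free-air anomaly = 980757.16 − 980903.06 + (414.45) = 268.55 mGal
Bouguer slab correction = 0.04193 × 2.97 × 1343.0 = 167.25 mGal
Simple Bouguer anomaly = 268.55 − (167.25) = 101.30 mGal
Complete Bouguer anomaly = 101.30 + 5.40 = 106.70 mGal

106.7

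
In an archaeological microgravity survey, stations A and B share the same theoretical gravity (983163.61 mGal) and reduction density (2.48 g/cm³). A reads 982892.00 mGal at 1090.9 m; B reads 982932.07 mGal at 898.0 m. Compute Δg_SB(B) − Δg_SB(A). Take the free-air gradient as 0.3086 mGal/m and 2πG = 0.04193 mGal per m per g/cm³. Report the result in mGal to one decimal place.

0.6

Δg_SB(A) = 982892.00 − 983163.61 + 0.3086×1090.9 − 0.04193×2.48×1090.9 = -48.40 mGal
Δg_SB(B) = 982932.07 − 983163.61 + 0.3086×898.0 − 0.04193×2.48×898.0 = -47.80 mGal
Difference = -47.80 − (-48.40) = 0.60 mGal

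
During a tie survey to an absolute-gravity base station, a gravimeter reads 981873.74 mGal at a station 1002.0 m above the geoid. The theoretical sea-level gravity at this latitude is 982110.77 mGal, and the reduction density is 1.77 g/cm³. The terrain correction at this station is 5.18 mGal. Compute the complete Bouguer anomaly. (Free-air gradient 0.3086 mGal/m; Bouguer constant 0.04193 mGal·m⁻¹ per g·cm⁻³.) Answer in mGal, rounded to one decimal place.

3.0

Free-air correction = 0.3086 × 1002.0 = 309.22 mGal
Free-air anomaly = 981873.74 − 982110.77 + (309.22) = 72.19 mGal
Bouguer slab correction = 0.04193 × 1.77 × 1002.0 = 74.36 mGal
Simple Bouguer anomaly = 72.19 − (74.36) = -2.17 mGal
Complete Bouguer anomaly = -2.17 + 5.18 = 3.01 mGal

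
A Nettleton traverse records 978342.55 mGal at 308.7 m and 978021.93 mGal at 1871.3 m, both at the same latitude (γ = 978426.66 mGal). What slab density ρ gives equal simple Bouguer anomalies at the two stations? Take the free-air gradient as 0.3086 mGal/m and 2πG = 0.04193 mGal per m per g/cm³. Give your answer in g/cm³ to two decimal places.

Δg_obs = 978021.93 − 978342.55 = -320.62 mGal over Δh = 1871.3 − 308.7 = 1562.6 m
Equal Bouguer anomalies ⇒ Δg_obs + (0.3086 − 0.04193ρ)·Δh = 0
0.3086 − 0.04193ρ = −Δg_obs/Δh = 0.20518
ρ = (0.3086 − 0.20518) / 0.04193 = 2.47 g/cm³

2.47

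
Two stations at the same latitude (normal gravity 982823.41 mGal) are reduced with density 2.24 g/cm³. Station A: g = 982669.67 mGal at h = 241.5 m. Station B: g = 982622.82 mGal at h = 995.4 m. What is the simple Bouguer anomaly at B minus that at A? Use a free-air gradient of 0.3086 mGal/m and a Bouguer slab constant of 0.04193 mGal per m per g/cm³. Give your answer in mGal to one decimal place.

Δg_SB(A) = 982669.67 − 982823.41 + 0.3086×241.5 − 0.04193×2.24×241.5 = -101.90 mGal
Δg_SB(B) = 982622.82 − 982823.41 + 0.3086×995.4 − 0.04193×2.24×995.4 = 13.10 mGal
Difference = 13.10 − (-101.90) = 115.00 mGal

115.0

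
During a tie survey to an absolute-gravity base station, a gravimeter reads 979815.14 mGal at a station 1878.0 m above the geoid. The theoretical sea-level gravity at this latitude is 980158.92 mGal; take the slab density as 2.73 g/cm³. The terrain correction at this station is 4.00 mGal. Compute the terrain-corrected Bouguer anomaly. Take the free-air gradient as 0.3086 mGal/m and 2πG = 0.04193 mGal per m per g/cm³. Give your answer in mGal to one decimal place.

Free-air correction = 0.3086 × 1878.0 = 579.55 mGal
Free-air anomaly = 979815.14 − 980158.92 + (579.55) = 235.77 mGal
Bouguer slab correction = 0.04193 × 2.73 × 1878.0 = 214.97 mGal
Simple Bouguer anomaly = 235.77 − (214.97) = 20.80 mGal
Complete Bouguer anomaly = 20.80 + 4.00 = 24.80 mGal

24.8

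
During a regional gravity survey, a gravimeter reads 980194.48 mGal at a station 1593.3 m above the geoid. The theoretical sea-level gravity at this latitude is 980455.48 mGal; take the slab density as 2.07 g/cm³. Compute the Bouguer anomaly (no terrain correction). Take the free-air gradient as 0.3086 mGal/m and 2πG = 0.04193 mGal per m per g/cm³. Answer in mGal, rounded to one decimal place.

92.4

Free-air correction = 0.3086 × 1593.3 = 491.69 mGal
Free-air anomaly = 980194.48 − 980455.48 + (491.69) = 230.69 mGal
Bouguer slab correction = 0.04193 × 2.07 × 1593.3 = 138.29 mGal
Simple Bouguer anomaly = 230.69 − (138.29) = 92.40 mGal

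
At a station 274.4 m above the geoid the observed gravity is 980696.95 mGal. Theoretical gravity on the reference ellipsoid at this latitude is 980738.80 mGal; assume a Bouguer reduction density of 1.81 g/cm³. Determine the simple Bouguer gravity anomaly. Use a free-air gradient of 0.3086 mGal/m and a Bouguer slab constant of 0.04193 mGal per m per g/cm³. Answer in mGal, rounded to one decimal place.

22.0

Free-air correction = 0.3086 × 274.4 = 84.68 mGal
Free-air anomaly = 980696.95 − 980738.80 + (84.68) = 42.83 mGal
Bouguer slab correction = 0.04193 × 1.81 × 274.4 = 20.83 mGal
Simple Bouguer anomaly = 42.83 − (20.83) = 22.00 mGal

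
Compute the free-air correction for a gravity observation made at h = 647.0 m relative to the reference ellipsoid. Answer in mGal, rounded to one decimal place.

199.7

Free-air correction = 0.3086 × 647.0 = 199.7 mGal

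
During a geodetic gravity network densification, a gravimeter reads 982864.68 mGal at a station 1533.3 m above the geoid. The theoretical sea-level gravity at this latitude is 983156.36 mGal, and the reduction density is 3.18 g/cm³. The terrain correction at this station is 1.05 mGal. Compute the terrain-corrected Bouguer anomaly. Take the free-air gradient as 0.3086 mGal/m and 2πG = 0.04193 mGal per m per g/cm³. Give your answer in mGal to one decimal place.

-21.9

Free-air correction = 0.3086 × 1533.3 = 473.18 mGal
Free-air anomaly = 982864.68 − 983156.36 + (473.18) = 181.50 mGal
Bouguer slab correction = 0.04193 × 3.18 × 1533.3 = 204.45 mGal
Simple Bouguer anomaly = 181.50 − (204.45) = -22.95 mGal
Complete Bouguer anomaly = -22.95 + 1.05 = -21.90 mGal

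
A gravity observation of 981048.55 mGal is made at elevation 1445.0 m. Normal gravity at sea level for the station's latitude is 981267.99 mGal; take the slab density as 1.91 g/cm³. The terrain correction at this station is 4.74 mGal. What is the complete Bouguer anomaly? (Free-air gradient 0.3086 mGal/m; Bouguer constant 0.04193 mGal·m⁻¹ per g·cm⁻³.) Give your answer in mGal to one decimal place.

115.5

Free-air correction = 0.3086 × 1445.0 = 445.93 mGal
Free-air anomaly = 981048.55 − 981267.99 + (445.93) = 226.49 mGal
Bouguer slab correction = 0.04193 × 1.91 × 1445.0 = 115.72 mGal
Simple Bouguer anomaly = 226.49 − (115.72) = 110.77 mGal
Complete Bouguer anomaly = 110.77 + 4.74 = 115.51 mGal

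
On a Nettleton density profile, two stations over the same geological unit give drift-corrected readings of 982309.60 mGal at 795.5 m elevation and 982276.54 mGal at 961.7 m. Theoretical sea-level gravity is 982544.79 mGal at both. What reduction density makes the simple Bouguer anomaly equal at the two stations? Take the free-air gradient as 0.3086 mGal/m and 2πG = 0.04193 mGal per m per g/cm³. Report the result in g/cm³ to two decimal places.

Δg_obs = 982276.54 − 982309.60 = -33.06 mGal over Δh = 961.7 − 795.5 = 166.2 m
Equal Bouguer anomalies ⇒ Δg_obs + (0.3086 − 0.04193ρ)·Δh = 0
0.3086 − 0.04193ρ = −Δg_obs/Δh = 0.19892
ρ = (0.3086 − 0.19892) / 0.04193 = 2.62 g/cm³

2.62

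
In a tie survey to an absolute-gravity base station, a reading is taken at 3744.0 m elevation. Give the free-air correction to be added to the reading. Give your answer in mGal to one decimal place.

1155.4

Free-air correction = 0.3086 × 3744.0 = 1155.4 mGal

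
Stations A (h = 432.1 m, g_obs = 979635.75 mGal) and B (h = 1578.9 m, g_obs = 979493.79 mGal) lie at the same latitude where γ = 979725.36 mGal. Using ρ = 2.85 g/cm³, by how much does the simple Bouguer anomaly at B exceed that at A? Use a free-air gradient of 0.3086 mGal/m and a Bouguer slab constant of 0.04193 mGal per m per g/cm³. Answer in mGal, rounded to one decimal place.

Δg_SB(A) = 979635.75 − 979725.36 + 0.3086×432.1 − 0.04193×2.85×432.1 = -7.90 mGal
Δg_SB(B) = 979493.79 − 979725.36 + 0.3086×1578.9 − 0.04193×2.85×1578.9 = 67.00 mGal
Difference = 67.00 − (-7.90) = 74.90 mGal

74.9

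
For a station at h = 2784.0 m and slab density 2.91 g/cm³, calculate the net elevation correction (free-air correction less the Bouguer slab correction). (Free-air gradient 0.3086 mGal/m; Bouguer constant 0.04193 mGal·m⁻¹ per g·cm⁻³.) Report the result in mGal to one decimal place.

Combined gradient = 0.3086 − 0.04193 × 2.91 = 0.1865837 mGal/m
Combined elevation correction = 0.1865837 × 2784.0 = 519.4 mGal

519.4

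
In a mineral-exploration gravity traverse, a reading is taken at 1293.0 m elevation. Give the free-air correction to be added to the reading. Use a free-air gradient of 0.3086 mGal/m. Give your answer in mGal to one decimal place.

Free-air correction = 0.3086 × 1293.0 = 399.0 mGal

399.0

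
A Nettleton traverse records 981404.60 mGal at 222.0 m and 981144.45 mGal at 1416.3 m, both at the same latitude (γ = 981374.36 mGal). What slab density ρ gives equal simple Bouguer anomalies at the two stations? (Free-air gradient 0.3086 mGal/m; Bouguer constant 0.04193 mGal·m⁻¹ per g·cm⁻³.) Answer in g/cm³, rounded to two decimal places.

2.16

Δg_obs = 981144.45 − 981404.60 = -260.15 mGal over Δh = 1416.3 − 222.0 = 1194.3 m
Equal Bouguer anomalies ⇒ Δg_obs + (0.3086 − 0.04193ρ)·Δh = 0
0.3086 − 0.04193ρ = −Δg_obs/Δh = 0.21783
ρ = (0.3086 − 0.21783) / 0.04193 = 2.16 g/cm³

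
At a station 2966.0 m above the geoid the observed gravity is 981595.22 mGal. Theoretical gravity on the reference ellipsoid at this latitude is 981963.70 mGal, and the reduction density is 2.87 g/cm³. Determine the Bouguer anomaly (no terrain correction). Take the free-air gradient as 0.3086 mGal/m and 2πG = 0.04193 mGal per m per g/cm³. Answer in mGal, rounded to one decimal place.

Free-air correction = 0.3086 × 2966.0 = 915.31 mGal
Free-air anomaly = 981595.22 − 981963.70 + (915.31) = 546.83 mGal
Bouguer slab correction = 0.04193 × 2.87 × 2966.0 = 356.93 mGal
Simple Bouguer anomaly = 546.83 − (356.93) = 189.90 mGal

189.9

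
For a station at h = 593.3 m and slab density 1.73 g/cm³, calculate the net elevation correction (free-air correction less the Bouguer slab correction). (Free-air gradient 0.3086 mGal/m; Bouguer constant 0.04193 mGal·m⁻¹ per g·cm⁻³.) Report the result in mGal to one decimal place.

140.1

Combined gradient = 0.3086 − 0.04193 × 1.73 = 0.2360611 mGal/m
Combined elevation correction = 0.2360611 × 593.3 = 140.1 mGal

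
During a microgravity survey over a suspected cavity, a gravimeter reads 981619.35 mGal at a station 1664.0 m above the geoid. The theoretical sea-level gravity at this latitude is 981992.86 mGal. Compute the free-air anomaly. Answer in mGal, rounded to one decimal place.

140.0

Free-air correction = 0.3086 × 1664.0 = 513.51 mGal
Free-air anomaly = 981619.35 − 981992.86 + (513.51) = 140.00 mGal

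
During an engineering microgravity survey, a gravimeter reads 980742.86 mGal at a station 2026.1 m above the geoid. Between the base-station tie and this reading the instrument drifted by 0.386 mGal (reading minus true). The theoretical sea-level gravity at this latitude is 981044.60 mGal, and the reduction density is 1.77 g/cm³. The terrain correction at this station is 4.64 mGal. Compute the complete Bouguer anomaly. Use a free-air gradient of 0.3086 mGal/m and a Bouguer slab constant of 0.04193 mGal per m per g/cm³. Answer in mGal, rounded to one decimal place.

Drift-corrected reading = 980742.86 − (0.386) = 980742.474 mGal
Free-air correction = 0.3086 × 2026.1 = 625.25 mGal
Free-air anomaly = 980742.474 − 981044.60 + (625.25) = 323.124 mGal
Bouguer slab correction = 0.04193 × 1.77 × 2026.1 = 150.37 mGal
Simple Bouguer anomaly = 323.124 − (150.37) = 172.754 mGal
Complete Bouguer anomaly = 172.754 + 4.64 = 177.394 mGal

177.4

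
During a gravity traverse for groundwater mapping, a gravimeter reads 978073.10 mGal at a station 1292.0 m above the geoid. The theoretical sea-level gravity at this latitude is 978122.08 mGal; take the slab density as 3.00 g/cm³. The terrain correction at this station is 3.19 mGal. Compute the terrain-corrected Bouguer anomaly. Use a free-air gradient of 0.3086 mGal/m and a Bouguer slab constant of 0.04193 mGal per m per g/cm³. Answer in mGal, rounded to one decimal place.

190.4

Free-air correction = 0.3086 × 1292.0 = 398.71 mGal
Free-air anomaly = 978073.10 − 978122.08 + (398.71) = 349.73 mGal
Bouguer slab correction = 0.04193 × 3.00 × 1292.0 = 162.52 mGal
Simple Bouguer anomaly = 349.73 − (162.52) = 187.21 mGal
Complete Bouguer anomaly = 187.21 + 3.19 = 190.40 mGal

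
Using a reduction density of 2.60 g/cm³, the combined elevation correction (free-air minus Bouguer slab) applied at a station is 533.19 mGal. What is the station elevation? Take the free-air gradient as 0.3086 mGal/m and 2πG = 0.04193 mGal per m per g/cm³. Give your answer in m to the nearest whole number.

Combined gradient = 0.3086 − 0.04193 × 2.60 = 0.1995820 mGal/m
h = 533.19 / 0.1995820 = 2671.53 m

2672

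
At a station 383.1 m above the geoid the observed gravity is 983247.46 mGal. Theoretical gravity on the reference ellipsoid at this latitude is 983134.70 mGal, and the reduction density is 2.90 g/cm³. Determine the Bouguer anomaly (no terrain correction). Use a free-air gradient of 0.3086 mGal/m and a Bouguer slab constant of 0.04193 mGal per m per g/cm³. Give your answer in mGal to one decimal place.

184.4

Free-air correction = 0.3086 × 383.1 = 118.22 mGal
Free-air anomaly = 983247.46 − 983134.70 + (118.22) = 230.98 mGal
Bouguer slab correction = 0.04193 × 2.90 × 383.1 = 46.58 mGal
Simple Bouguer anomaly = 230.98 − (46.58) = 184.40 mGal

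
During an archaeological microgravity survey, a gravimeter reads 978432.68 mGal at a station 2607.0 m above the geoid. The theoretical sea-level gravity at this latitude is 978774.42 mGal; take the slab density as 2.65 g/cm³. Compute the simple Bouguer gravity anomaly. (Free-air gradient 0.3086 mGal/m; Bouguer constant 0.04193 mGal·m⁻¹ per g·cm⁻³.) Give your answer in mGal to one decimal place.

Free-air correction = 0.3086 × 2607.0 = 804.52 mGal
Free-air anomaly = 978432.68 − 978774.42 + (804.52) = 462.78 mGal
Bouguer slab correction = 0.04193 × 2.65 × 2607.0 = 289.68 mGal
Simple Bouguer anomaly = 462.78 − (289.68) = 173.10 mGal

173.1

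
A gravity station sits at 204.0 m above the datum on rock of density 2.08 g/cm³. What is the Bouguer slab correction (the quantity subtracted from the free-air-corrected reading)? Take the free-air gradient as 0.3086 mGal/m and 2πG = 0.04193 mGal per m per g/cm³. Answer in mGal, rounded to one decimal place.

Bouguer slab correction = 0.04193 × 2.08 × 204.0 = 17.8 mGal

17.8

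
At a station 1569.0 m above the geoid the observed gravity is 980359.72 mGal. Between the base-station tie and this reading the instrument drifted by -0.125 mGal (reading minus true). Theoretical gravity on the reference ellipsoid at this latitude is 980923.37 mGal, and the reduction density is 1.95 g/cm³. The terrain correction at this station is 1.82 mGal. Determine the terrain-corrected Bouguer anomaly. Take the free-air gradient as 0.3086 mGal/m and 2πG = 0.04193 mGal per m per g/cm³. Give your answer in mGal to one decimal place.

-205.8

Drift-corrected reading = 980359.72 − (-0.125) = 980359.845 mGal
Free-air correction = 0.3086 × 1569.0 = 484.19 mGal
Free-air anomaly = 980359.845 − 980923.37 + (484.19) = -79.335 mGal
Bouguer slab correction = 0.04193 × 1.95 × 1569.0 = 128.29 mGal
Simple Bouguer anomaly = -79.335 − (128.29) = -207.625 mGal
Complete Bouguer anomaly = -207.625 + 1.82 = -205.805 mGal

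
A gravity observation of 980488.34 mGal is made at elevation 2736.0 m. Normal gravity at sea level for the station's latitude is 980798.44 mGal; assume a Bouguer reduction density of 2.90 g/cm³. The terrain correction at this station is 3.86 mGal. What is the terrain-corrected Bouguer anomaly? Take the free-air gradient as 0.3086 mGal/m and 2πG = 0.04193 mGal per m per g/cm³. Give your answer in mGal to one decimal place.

205.4

Free-air correction = 0.3086 × 2736.0 = 844.33 mGal
Free-air anomaly = 980488.34 − 980798.44 + (844.33) = 534.23 mGal
Bouguer slab correction = 0.04193 × 2.90 × 2736.0 = 332.69 mGal
Simple Bouguer anomaly = 534.23 − (332.69) = 201.54 mGal
Complete Bouguer anomaly = 201.54 + 3.86 = 205.40 mGal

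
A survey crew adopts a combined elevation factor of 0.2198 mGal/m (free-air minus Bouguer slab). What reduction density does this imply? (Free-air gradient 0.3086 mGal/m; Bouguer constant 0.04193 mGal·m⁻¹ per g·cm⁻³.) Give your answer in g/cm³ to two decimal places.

2.12

0.2198 = 0.3086 − 0.04193 × ρ
ρ = (0.3086 − 0.2198) / 0.04193 = 2.12 g/cm³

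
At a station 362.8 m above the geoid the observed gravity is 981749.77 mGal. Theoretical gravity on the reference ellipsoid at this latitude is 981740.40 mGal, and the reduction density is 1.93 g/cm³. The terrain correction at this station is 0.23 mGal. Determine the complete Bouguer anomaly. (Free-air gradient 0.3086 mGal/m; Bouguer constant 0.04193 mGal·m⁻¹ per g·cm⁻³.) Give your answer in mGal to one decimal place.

92.2

Free-air correction = 0.3086 × 362.8 = 111.96 mGal
Free-air anomaly = 981749.77 − 981740.40 + (111.96) = 121.33 mGal
Bouguer slab correction = 0.04193 × 1.93 × 362.8 = 29.36 mGal
Simple Bouguer anomaly = 121.33 − (29.36) = 91.97 mGal
Complete Bouguer anomaly = 91.97 + 0.23 = 92.20 mGal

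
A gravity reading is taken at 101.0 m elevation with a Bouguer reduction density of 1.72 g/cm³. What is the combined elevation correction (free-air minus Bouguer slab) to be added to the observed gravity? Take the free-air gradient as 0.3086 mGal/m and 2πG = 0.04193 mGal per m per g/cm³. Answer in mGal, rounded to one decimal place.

23.9

Combined gradient = 0.3086 − 0.04193 × 1.72 = 0.2364804 mGal/m
Combined elevation correction = 0.2364804 × 101.0 = 23.9 mGal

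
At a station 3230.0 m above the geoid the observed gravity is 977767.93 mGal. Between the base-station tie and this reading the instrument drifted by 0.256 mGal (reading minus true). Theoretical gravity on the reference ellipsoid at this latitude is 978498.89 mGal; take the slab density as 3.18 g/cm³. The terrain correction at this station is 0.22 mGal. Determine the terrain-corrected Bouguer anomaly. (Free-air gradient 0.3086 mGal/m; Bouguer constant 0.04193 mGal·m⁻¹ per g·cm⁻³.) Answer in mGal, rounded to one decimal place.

Drift-corrected reading = 977767.93 − (0.256) = 977767.674 mGal
Free-air correction = 0.3086 × 3230.0 = 996.78 mGal
Free-air anomaly = 977767.674 − 978498.89 + (996.78) = 265.564 mGal
Bouguer slab correction = 0.04193 × 3.18 × 3230.0 = 430.68 mGal
Simple Bouguer anomaly = 265.564 − (430.68) = -165.116 mGal
Complete Bouguer anomaly = -165.116 + 0.22 = -164.896 mGal

-164.9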